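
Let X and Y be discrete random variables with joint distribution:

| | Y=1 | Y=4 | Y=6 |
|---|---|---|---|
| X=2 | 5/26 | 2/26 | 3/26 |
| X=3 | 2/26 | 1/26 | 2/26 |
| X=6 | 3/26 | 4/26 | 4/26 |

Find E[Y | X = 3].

P(X = 3) = 5/26.
Σ Y·P over the event = 1·(2/26) + 4·(1/26) + 6·(2/26) = 9/13.
E[Y | X = 3] = (9/13) / (5/26) = 18/5.

18/5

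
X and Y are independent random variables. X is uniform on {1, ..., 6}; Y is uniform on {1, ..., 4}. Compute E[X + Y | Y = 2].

11/2

P(Y = 2) = 1/4.
Summing (X+Y)·P(x,y) over outcomes with Y = 2 gives 11/8.
E[X + Y | Y = 2] = (11/8) / (1/4) = 11/2.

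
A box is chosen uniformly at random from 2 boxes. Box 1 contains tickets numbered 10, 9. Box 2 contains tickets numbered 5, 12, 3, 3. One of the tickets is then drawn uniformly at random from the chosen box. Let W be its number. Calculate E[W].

E[W | box 1] = (10+9)/2 = 19/2.
E[W | box 2] = (5+12+3+3)/4 = 23/4.
By the law of total expectation,
E[W] = (1/2)·(19/2) + (1/2)·(23/4) = 61/8.

61/8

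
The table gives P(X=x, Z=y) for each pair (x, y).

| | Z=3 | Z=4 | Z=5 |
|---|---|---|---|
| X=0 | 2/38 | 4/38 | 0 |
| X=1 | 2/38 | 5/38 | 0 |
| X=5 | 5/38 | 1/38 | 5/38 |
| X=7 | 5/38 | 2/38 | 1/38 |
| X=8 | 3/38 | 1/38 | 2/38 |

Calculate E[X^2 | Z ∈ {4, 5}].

494/21

P(Z ∈ {4, 5}) = 21/38.
Σ X^2·P over the event = 0·(4/38) + 1·(5/38) + 25·(1/38) + 25·(5/38) + 49·(2/38) + 49·(1/38) + 64·(1/38) + 64·(2/38) = 13.
E[X^2 | Z ∈ {4, 5}] = (13) / (21/38) = 494/21.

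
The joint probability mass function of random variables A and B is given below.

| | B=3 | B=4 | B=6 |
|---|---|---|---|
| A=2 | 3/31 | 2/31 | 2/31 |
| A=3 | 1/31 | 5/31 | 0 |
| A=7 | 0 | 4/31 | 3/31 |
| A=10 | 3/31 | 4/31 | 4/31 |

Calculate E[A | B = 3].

P(B = 3) = 7/31.
Summing A·P(A=x,B=y) over the conditioning event gives 39/31.
E[A | B = 3] = (39/31) / (7/31) = 39/7.

39/7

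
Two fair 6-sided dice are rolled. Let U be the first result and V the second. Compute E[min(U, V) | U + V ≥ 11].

Outcomes with U + V ≥ 11: (5,6), (6,5), (6,6), each with probability 1/36.
E[min(U, V) | U + V ≥ 11] = (5 + 5 + 6) / 3 = 16/3.

16/3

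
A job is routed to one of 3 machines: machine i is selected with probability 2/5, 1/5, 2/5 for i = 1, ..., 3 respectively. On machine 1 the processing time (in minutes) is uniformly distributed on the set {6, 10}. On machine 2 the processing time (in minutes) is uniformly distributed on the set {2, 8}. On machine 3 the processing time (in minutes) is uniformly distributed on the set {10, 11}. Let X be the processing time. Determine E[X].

42/5

E[X | machine 1] = (6+10)/2 = 8.
E[X | machine 2] = (2+8)/2 = 5.
E[X | machine 3] = (10+11)/2 = 21/2.
E[X] = (2/5)·(8) + (1/5)·(5) + (2/5)·(21/2) = 42/5.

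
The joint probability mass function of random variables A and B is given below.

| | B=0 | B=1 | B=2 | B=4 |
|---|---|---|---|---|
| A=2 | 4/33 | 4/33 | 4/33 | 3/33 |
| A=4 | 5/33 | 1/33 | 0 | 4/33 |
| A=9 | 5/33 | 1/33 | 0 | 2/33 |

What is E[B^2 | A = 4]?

13/2

P(A = 4) = 10/33.
Σ B^2·P over the event = 0·(5/33) + 1·(1/33) + 16·(4/33) = 65/33.
E[B^2 | A = 4] = (65/33) / (10/33) = 13/2.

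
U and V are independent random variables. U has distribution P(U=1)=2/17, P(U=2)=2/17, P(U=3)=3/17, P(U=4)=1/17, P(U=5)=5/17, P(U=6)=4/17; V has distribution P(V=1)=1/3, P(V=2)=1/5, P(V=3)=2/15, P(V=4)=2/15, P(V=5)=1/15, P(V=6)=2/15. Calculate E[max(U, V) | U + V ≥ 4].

P(U + V ≥ 4) = 229/255.
Summing max(U,V)·P(x,y) over outcomes with U + V ≥ 4 gives 1111/255.
E[max(U, V) | U + V ≥ 4] = (1111/255) / (229/255) = 1111/229.

1111/229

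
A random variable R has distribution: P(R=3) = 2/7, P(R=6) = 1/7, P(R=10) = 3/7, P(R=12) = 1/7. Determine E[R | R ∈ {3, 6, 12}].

6

P(R ∈ {3, 6, 12}) = 4/7.
Σ over the event: 3·2/7 + 6·1/7 + 12·1/7 = 24/7.
E[R | R ∈ {3, 6, 12}] = (24/7) / (4/7) = 6.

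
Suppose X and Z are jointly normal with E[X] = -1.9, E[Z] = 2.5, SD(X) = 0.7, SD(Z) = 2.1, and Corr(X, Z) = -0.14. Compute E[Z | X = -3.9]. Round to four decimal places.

3.3400

E[Z | X=x] = μ_Z + ρ(σ_Z/σ_X)(x − μ_X) for jointly normal variables.
E[Z | X=-3.9] = 2.5 + (-0.14)·(2.1/0.7)·(-3.9 − (-1.9)) = 2.5 + (-0.42)·(-2) = 3.3400.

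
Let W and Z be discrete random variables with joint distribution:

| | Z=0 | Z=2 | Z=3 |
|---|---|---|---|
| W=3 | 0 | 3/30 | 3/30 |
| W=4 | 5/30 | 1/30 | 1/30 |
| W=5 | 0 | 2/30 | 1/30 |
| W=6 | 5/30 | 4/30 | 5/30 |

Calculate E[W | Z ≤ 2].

P(Z ≤ 2) = 2/3.
Σ W·P over the event = 3·(3/30) + 4·(5/30) + 4·(1/30) + 5·(2/30) + 6·(5/30) + 6·(4/30) = 97/30.
E[W | Z ≤ 2] = (97/30) / (2/3) = 97/20.

97/20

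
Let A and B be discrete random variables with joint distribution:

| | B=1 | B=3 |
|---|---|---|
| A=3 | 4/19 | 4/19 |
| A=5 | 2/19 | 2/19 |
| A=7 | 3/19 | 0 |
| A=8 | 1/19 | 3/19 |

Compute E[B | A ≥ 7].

P(A ≥ 7) = 7/19.
Summing B·P(A=x,B=y) over the conditioning event gives 13/19.
E[B | A ≥ 7] = (13/19) / (7/19) = 13/7.

13/7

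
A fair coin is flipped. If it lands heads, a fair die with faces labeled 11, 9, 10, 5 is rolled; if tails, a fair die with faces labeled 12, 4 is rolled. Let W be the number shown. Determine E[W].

67/8

E[W | heads] = (11+9+10+5)/4 = 35/4.
E[W | tails] = (12+4)/2 = 8.
By the law of total expectation,
E[W] = (1/2)·(35/4) + (1/2)·(8) = 67/8.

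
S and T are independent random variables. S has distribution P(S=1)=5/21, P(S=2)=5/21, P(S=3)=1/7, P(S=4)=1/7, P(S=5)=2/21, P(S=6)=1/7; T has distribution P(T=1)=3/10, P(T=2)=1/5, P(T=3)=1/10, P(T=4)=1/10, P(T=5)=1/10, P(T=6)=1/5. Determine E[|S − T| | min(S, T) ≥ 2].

P(min(S, T) ≥ 2) = 8/15.
Summing |S−T|·P(x,y) over outcomes with min(S, T) ≥ 2 gives 197/210.
E[|S − T| | min(S, T) ≥ 2] = (197/210) / (8/15) = 197/112.

197/112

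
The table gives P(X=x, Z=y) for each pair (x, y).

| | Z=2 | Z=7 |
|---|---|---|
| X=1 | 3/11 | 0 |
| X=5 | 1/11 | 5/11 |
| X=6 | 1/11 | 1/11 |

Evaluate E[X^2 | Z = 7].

P(Z = 7) = 6/11.
Σ X^2·P over the event = 25·(5/11) + 36·(1/11) = 161/11.
E[X^2 | Z = 7] = (161/11) / (6/11) = 161/6.

161/6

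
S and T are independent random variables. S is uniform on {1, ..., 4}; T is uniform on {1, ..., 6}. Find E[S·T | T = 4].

10

P(T = 4) = 1/6.
Summing ST·P(x,y) over outcomes with T = 4 gives 5/3.
E[S·T | T = 4] = (5/3) / (1/6) = 10.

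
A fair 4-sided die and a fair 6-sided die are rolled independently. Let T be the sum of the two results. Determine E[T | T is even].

6

P(T is even) = 1/2.
Σ over the event: 2·1/24 + 4·1/8 + 6·1/6 + 8·1/8 + 10·1/24 = 3.
E[T | T is even] = (3) / (1/2) = 6.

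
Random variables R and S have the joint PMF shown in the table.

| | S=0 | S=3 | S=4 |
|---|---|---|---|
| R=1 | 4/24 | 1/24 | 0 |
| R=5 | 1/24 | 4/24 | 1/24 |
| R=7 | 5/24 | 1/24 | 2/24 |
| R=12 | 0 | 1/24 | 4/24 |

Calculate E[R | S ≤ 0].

P(S ≤ 0) = 5/12.
Summing R·P(R=x,S=y) over the conditioning event gives 11/6.
E[R | S ≤ 0] = (11/6) / (5/12) = 22/5.

22/5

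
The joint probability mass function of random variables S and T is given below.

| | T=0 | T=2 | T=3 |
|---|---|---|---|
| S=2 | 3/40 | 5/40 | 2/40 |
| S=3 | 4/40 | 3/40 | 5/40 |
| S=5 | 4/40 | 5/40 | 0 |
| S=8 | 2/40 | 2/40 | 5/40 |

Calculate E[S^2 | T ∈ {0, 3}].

649/25

P(T ∈ {0, 3}) = 5/8.
Σ S^2·P over the event = 4·(3/40) + 4·(2/40) + 9·(4/40) + 9·(5/40) + 25·(4/40) + 64·(2/40) + 64·(5/40) = 649/40.
E[S^2 | T ∈ {0, 3}] = (649/40) / (5/8) = 649/25.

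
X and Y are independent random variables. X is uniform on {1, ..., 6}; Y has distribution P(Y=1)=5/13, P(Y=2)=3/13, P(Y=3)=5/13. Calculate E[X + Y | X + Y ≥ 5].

P(X + Y ≥ 5) = 2/3.
Summing (X+Y)·P(x,y) over outcomes with X + Y ≥ 5 gives 343/78.
E[X + Y | X + Y ≥ 5] = (343/78) / (2/3) = 343/52.

343/52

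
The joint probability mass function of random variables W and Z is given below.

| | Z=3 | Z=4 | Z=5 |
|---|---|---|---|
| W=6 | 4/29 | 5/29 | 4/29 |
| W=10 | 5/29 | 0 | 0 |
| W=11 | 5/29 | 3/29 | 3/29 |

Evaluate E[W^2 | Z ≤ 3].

P(Z ≤ 3) = 14/29.
Summing W^2·P(W=x,Z=y) over the conditioning event gives 1249/29.
E[W^2 | Z ≤ 3] = (1249/29) / (14/29) = 1249/14.

1249/14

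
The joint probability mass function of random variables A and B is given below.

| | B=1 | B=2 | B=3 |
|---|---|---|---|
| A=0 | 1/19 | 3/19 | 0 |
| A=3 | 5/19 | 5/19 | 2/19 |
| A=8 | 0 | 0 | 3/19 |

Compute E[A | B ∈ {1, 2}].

15/7

P(B ∈ {1, 2}) = 14/19.
Σ A·P over the event = 0·(1/19) + 0·(3/19) + 3·(5/19) + 3·(5/19) = 30/19.
E[A | B ∈ {1, 2}] = (30/19) / (14/19) = 15/7.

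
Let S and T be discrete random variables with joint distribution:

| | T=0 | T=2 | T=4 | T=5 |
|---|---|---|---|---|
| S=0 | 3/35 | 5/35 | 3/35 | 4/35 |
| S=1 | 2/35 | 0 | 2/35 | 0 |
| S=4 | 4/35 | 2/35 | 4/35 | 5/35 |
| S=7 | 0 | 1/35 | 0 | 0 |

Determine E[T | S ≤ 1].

50/19

P(S ≤ 1) = 19/35.
Summing T·P(S=x,T=y) over the conditioning event gives 10/7.
E[T | S ≤ 1] = (10/7) / (19/35) = 50/19.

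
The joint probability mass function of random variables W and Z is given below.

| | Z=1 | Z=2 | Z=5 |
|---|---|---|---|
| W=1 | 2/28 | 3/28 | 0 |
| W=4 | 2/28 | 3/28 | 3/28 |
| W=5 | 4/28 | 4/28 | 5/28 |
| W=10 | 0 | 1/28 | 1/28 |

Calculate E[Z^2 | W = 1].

14/5

P(W = 1) = 5/28.
Summing Z^2·P(W=x,Z=y) over the conditioning event gives 1/2.
E[Z^2 | W = 1] = (1/2) / (5/28) = 14/5.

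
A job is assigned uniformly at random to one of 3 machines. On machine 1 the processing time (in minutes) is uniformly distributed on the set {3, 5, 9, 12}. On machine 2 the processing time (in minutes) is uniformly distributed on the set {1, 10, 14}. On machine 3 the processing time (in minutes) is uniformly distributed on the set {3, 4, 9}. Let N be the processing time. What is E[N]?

E[N | machine 1] = (3+5+9+12)/4 = 29/4.
E[N | machine 2] = (1+10+14)/3 = 25/3.
E[N | machine 3] = (3+4+9)/3 = 16/3.
By the law of total expectation,
E[N] = (1/3)·(29/4) + (1/3)·(25/3) + (1/3)·(16/3) = 251/36.

251/36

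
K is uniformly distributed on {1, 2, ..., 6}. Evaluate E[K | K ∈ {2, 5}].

7/2

P(K ∈ {2, 5}) = 1/3.
Σ over the event: 2·1/6 + 5·1/6 = 7/6.
E[K | K ∈ {2, 5}] = (7/6) / (1/3) = 7/2.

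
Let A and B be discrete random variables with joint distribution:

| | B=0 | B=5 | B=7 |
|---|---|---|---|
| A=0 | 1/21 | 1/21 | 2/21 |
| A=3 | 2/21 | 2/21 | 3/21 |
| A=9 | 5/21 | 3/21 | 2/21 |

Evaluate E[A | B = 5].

P(B = 5) = 2/7.
Σ A·P over the event = 0·(1/21) + 3·(2/21) + 9·(3/21) = 11/7.
E[A | B = 5] = (11/7) / (2/7) = 11/2.

11/2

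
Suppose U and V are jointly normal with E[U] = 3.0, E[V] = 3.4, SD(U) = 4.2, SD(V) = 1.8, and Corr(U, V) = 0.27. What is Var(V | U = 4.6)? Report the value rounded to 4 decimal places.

3.0038

Var(V | U=x) = (1 − ρ²)·σ_V².
Var(V | U=4.6) = (1.8)²·(1 − (0.27)²) = 3.24·0.9271 = 3.0038.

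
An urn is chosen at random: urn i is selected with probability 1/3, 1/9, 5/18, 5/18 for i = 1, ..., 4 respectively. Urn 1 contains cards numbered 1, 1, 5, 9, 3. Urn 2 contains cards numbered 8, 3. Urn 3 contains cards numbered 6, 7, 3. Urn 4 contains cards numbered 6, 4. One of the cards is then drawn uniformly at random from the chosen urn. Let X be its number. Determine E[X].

641/135

E[X | urn 1] = (1+1+5+9+3)/5 = 19/5.
E[X | urn 2] = (8+3)/2 = 11/2.
E[X | urn 3] = (6+7+3)/3 = 16/3.
E[X | urn 4] = (6+4)/2 = 5.
E[X] = (1/3)·(19/5) + (1/9)·(11/2) + (5/18)·(16/3) + (5/18)·(5) = 641/135.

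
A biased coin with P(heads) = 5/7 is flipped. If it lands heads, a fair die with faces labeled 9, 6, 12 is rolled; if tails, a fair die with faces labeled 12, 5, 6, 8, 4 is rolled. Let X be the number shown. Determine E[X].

E[X | heads] = (9+6+12)/3 = 9.
E[X | tails] = (12+5+6+8+4)/5 = 7.
E[X] = (5/7)·(9) + (2/7)·(7) = 59/7.

59/7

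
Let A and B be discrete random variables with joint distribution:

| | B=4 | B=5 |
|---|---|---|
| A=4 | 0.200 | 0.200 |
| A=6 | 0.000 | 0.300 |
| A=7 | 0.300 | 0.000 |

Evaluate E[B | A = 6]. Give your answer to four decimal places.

5.0000

P(A = 6) = 0.300.
Σ B·P over the event = 5·(0.300) = 1.500.
E[B | A = 6] = (1.500) / (0.300) = 5.0000.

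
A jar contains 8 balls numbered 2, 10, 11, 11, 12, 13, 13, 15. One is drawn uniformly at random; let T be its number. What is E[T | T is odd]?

P(T is odd) = 5/8.
Σ over the event: 11·1/4 + 13·1/4 + 15·1/8 = 63/8.
E[T | T is odd] = (63/8) / (5/8) = 63/5.

63/5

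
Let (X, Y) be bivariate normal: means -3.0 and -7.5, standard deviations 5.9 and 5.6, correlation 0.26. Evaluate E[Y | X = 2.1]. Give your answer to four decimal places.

The regression of Y on X has slope ρ·σ_Y/σ_X and passes through (μ_X, μ_Y).
E[Y | X=2.1] = -7.5 + (0.26)·(5.6/5.9)·(2.1 − (-3.0)) = -7.5 + (0.24678)·(5.1) = -6.2414.

-6.2414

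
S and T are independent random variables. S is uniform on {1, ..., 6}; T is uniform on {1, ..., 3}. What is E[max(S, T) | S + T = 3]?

2

Outcomes with S + T = 3: (1,2), (2,1), each with probability 1/18.
E[max(S, T) | S + T = 3] = (2 + 2) / 2 = 2.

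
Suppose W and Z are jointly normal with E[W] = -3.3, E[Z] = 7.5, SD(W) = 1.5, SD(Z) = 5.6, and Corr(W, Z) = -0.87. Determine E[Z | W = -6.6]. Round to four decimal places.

For a bivariate normal, E[Z | W=x] = μ_Z + ρ·(σ_Z/σ_W)·(x − μ_W).
E[Z | W=-6.6] = 7.5 + (-0.87)·(5.6/1.5)·(-6.6 − (-3.3)) = 7.5 + (-3.248)·(-3.3) = 18.2184.

18.2184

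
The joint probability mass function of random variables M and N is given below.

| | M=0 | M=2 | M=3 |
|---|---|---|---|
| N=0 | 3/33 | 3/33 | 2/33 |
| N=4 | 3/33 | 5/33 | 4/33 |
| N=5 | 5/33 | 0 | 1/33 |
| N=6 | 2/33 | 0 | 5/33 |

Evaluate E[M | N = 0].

P(N = 0) = 8/33.
Σ M·P over the event = 0·(3/33) + 2·(3/33) + 3·(2/33) = 4/11.
E[M | N = 0] = (4/11) / (8/33) = 3/2.

3/2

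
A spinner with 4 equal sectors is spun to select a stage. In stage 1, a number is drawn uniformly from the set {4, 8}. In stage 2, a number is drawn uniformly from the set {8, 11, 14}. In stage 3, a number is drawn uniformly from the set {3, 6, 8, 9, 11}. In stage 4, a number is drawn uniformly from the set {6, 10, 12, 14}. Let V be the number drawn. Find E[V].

E[V | stage 1] = (4+8)/2 = 6.
E[V | stage 2] = (8+11+14)/3 = 11.
E[V | stage 3] = (3+6+8+9+11)/5 = 37/5.
E[V | stage 4] = (6+10+12+14)/4 = 21/2.
By the law of total expectation,
E[V] = (1/4)·(6) + (1/4)·(11) + (1/4)·(37/5) + (1/4)·(21/2) = 349/40.

349/40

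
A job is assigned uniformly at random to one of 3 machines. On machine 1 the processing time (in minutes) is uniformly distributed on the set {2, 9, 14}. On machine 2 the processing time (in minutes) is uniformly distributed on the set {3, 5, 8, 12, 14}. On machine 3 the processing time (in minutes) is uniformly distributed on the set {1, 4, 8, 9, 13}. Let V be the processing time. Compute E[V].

356/45

E[V | machine 1] = (2+9+14)/3 = 25/3.
E[V | machine 2] = (3+5+8+12+14)/5 = 42/5.
E[V | machine 3] = (1+4+8+9+13)/5 = 7.
E[V] = (1/3)·(25/3) + (1/3)·(42/5) + (1/3)·(7) = 356/45.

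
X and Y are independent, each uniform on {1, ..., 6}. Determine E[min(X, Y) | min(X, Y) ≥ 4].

41/9

Outcomes with min(X, Y) ≥ 4: (4,4), (4,5), (4,6), (5,4), (5,5), (5,6), (6,4), (6,5), (6,6), each with probability 1/36.
E[min(X, Y) | min(X, Y) ≥ 4] = (4 + 4 + 4 + 4 + 5 + 5 + 4 + 5 + 6) / 9 = 41/9.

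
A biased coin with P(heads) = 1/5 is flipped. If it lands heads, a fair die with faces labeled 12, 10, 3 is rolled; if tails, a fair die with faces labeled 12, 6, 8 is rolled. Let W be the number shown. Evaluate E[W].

43/5

E[W | heads] = (12+10+3)/3 = 25/3.
E[W | tails] = (12+6+8)/3 = 26/3.
E[W] = (1/5)·(25/3) + (4/5)·(26/3) = 43/5.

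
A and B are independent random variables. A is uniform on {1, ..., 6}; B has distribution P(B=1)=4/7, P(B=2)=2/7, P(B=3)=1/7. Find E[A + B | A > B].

176/31

P(A > B) = 31/42.
Summing (A+B)·P(x,y) over outcomes with A > B gives 88/21.
E[A + B | A > B] = (88/21) / (31/42) = 176/31.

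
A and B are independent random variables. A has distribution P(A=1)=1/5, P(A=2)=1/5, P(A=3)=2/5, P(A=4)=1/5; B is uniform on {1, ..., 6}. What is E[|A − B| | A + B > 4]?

P(A + B > 4) = 23/30.
Summing |A−B|·P(x,y) over outcomes with A + B > 4 gives 3/2.
E[|A − B| | A + B > 4] = (3/2) / (23/30) = 45/23.

45/23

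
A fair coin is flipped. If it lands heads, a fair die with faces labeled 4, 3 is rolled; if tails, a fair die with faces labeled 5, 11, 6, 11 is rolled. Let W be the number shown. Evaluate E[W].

E[W | heads] = (4+3)/2 = 7/2.
E[W | tails] = (5+11+6+11)/4 = 33/4.
E[W] = (1/2)·(7/2) + (1/2)·(33/4) = 47/8.

47/8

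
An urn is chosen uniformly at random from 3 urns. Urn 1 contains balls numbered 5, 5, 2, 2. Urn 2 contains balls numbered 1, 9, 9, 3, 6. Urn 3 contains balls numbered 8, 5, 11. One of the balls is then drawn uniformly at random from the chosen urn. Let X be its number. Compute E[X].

E[X | urn 1] = (5+5+2+2)/4 = 7/2.
E[X | urn 2] = (1+9+9+3+6)/5 = 28/5.
E[X | urn 3] = (8+5+11)/3 = 8.
By the law of total expectation,
E[X] = (1/3)·(7/2) + (1/3)·(28/5) + (1/3)·(8) = 57/10.

57/10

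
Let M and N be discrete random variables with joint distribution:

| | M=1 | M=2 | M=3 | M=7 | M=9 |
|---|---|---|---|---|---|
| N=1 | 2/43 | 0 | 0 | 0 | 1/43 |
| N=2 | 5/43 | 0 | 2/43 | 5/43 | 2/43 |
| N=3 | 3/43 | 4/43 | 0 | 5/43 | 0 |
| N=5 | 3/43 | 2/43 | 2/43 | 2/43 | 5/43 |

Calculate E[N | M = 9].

15/4

P(M = 9) = 8/43.
Σ N·P over the event = 1·(1/43) + 2·(2/43) + 5·(5/43) = 30/43.
E[N | M = 9] = (30/43) / (8/43) = 15/4.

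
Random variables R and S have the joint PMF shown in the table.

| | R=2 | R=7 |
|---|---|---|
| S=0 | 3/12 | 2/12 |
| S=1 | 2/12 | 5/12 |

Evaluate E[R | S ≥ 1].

39/7

P(S ≥ 1) = 7/12.
Σ R·P over the event = 2·(2/12) + 7·(5/12) = 13/4.
E[R | S ≥ 1] = (13/4) / (7/12) = 39/7.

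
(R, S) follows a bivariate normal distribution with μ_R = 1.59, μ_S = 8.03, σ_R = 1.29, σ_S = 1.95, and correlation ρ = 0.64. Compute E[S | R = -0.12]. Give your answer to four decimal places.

E[S | R=x] = μ_S + ρ(σ_S/σ_R)(x − μ_R) for jointly normal variables.
E[S | R=-0.12] = 8.03 + (0.64)·(1.95/1.29)·(-0.12 − (1.59)) = 8.03 + (0.96744)·(-1.71) = 6.3757.

6.3757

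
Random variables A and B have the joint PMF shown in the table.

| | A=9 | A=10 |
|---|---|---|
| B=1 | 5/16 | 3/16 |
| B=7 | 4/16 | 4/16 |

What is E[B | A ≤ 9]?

P(A ≤ 9) = 9/16.
Σ B·P over the event = 1·(5/16) + 7·(4/16) = 33/16.
E[B | A ≤ 9] = (33/16) / (9/16) = 11/3.

11/3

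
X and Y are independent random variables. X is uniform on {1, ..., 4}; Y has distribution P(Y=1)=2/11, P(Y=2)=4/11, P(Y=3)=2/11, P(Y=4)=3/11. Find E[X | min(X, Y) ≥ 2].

P(min(X, Y) ≥ 2) = 27/44.
Summing X·P(x,y) over outcomes with min(X, Y) ≥ 2 gives 81/44.
E[X | min(X, Y) ≥ 2] = (81/44) / (27/44) = 3.

3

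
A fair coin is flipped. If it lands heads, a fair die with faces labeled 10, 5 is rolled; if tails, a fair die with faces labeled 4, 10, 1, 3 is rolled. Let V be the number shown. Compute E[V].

6

E[V | heads] = (10+5)/2 = 15/2.
E[V | tails] = (4+10+1+3)/4 = 9/2.
By the law of total expectation,
E[V] = (1/2)·(15/2) + (1/2)·(9/2) = 6.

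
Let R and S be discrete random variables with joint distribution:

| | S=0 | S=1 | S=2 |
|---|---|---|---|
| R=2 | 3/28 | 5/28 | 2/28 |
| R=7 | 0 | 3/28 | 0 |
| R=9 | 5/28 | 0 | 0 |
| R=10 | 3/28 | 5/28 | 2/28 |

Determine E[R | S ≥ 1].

105/17

P(S ≥ 1) = 17/28.
Summing R·P(R=x,S=y) over the conditioning event gives 15/4.
E[R | S ≥ 1] = (15/4) / (17/28) = 105/17.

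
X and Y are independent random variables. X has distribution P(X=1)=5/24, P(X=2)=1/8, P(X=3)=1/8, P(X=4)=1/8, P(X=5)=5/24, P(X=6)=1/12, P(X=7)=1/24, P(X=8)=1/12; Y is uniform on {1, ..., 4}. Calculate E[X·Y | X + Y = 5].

34/7

P(X + Y = 5) = 7/48.
Summing XY·P(x,y) over outcomes with X + Y = 5 gives 17/24.
E[X·Y | X + Y = 5] = (17/24) / (7/48) = 34/7.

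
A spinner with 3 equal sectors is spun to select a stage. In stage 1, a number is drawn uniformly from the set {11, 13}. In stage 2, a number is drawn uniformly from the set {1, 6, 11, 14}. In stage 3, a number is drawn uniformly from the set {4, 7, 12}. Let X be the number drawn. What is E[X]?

E[X | stage 1] = (11+13)/2 = 12.
E[X | stage 2] = (1+6+11+14)/4 = 8.
E[X | stage 3] = (4+7+12)/3 = 23/3.
E[X] = (1/3)·(12) + (1/3)·(8) + (1/3)·(23/3) = 83/9.

83/9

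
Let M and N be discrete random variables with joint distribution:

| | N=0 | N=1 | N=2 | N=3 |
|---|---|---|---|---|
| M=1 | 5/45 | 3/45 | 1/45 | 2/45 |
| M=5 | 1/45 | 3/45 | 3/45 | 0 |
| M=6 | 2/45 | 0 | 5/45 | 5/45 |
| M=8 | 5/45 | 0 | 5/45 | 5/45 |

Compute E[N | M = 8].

5/3

P(M = 8) = 1/3.
Σ N·P over the event = 0·(5/45) + 2·(5/45) + 3·(5/45) = 5/9.
E[N | M = 8] = (5/9) / (1/3) = 5/3.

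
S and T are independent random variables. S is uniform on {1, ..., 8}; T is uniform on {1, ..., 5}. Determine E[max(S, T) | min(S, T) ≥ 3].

103/18

P(min(S, T) ≥ 3) = 9/20.
Summing max(S,T)·P(x,y) over outcomes with min(S, T) ≥ 3 gives 103/40.
E[max(S, T) | min(S, T) ≥ 3] = (103/40) / (9/20) = 103/18.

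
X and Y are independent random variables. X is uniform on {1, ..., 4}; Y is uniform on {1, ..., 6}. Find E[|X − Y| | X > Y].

Outcomes with X > Y: (2,1), (3,1), (3,2), (4,1), (4,2), (4,3), each with probability 1/24.
E[|X − Y| | X > Y] = (1 + 2 + 1 + 3 + 2 + 1) / 6 = 5/3.

5/3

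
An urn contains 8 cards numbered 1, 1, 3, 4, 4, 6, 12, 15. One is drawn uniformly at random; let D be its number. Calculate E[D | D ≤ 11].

P(D ≤ 11) = 3/4.
Σ over the event: 1·1/4 + 3·1/8 + 4·1/4 + 6·1/8 = 19/8.
E[D | D ≤ 11] = (19/8) / (3/4) = 19/6.

19/6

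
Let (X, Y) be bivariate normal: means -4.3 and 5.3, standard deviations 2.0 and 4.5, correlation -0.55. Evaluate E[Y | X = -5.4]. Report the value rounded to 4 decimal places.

6.6613

E[Y | X=x] = μ_Y + ρ(σ_Y/σ_X)(x − μ_X) for jointly normal variables.
E[Y | X=-5.4] = 5.3 + (-0.55)·(4.5/2.0)·(-5.4 − (-4.3)) = 5.3 + (-1.2375)·(-1.1) = 6.6613.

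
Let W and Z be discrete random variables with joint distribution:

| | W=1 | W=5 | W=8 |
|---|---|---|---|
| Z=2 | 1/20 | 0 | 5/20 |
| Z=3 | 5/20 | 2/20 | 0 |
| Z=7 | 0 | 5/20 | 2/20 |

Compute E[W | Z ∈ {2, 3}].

P(Z ∈ {2, 3}) = 13/20.
Σ W·P over the event = 1·(1/20) + 1·(5/20) + 5·(2/20) + 8·(5/20) = 14/5.
E[W | Z ∈ {2, 3}] = (14/5) / (13/20) = 56/13.

56/13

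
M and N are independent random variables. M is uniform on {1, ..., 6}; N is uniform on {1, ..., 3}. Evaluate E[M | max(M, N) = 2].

Outcomes with max(M, N) = 2: (1,2), (2,1), (2,2), each with probability 1/18.
E[M | max(M, N) = 2] = (1 + 2 + 2) / 3 = 5/3.

5/3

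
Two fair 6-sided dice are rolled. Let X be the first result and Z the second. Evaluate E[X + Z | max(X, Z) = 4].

P(max(X, Z) = 4) = 7/36.
Summing (X+Z)·P(x,y) over outcomes with max(X, Z) = 4 gives 11/9.
E[X + Z | max(X, Z) = 4] = (11/9) / (7/36) = 44/7.

44/7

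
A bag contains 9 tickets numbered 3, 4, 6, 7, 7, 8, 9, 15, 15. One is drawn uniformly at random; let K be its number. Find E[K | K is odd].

28/3

P(K is odd) = 2/3.
Σ over the event: 3·1/9 + 7·2/9 + 9·1/9 + 15·2/9 = 56/9.
E[K | K is odd] = (56/9) / (2/3) = 28/3.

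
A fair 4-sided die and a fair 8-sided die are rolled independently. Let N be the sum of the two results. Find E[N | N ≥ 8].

P(N ≥ 8) = 7/16.
Σ over the event: 8·1/8 + 9·1/8 + 10·3/32 + 11·1/16 + 12·1/32 = 33/8.
E[N | N ≥ 8] = (33/8) / (7/16) = 66/7.

66/7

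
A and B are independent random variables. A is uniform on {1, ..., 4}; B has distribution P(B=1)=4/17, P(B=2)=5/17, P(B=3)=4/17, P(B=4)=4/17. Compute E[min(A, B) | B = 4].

5/2

P(B = 4) = 4/17.
Summing min(A,B)·P(x,y) over outcomes with B = 4 gives 10/17.
E[min(A, B) | B = 4] = (10/17) / (4/17) = 5/2.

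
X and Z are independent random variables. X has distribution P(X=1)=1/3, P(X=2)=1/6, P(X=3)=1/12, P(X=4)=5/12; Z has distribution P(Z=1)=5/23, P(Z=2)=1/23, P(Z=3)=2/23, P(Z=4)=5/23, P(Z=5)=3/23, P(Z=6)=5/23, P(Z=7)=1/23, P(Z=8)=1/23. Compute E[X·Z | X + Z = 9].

P(X + Z = 9) = 13/138.
Summing XZ·P(x,y) over outcomes with X + Z = 9 gives 75/46.
E[X·Z | X + Z = 9] = (75/46) / (13/138) = 225/13.

225/13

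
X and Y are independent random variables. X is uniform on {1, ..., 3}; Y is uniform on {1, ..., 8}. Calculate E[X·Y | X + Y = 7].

Outcomes with X + Y = 7: (1,6), (2,5), (3,4), each with probability 1/24.
E[X·Y | X + Y = 7] = (6 + 10 + 12) / 3 = 28/3.

28/3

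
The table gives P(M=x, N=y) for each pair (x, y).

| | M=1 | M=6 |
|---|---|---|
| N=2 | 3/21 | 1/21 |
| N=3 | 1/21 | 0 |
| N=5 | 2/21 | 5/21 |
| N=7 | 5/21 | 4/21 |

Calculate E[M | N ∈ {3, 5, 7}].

62/17

P(N ∈ {3, 5, 7}) = 17/21.
Σ M·P over the event = 1·(1/21) + 1·(2/21) + 1·(5/21) + 6·(5/21) + 6·(4/21) = 62/21.
E[M | N ∈ {3, 5, 7}] = (62/21) / (17/21) = 62/17.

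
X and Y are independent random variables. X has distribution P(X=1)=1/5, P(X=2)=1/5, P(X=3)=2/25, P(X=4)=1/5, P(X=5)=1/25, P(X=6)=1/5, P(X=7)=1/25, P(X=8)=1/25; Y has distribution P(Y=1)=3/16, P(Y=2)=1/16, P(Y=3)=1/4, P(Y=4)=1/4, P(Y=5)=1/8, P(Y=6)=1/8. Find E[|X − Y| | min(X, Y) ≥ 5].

7/8

P(min(X, Y) ≥ 5) = 2/25.
Summing |X−Y|·P(x,y) over outcomes with min(X, Y) ≥ 5 gives 7/100.
E[|X − Y| | min(X, Y) ≥ 5] = (7/100) / (2/25) = 7/8.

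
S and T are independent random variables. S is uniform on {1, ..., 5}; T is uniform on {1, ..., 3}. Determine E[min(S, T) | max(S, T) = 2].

4/3

Outcomes with max(S, T) = 2: (1,2), (2,1), (2,2), each with probability 1/15.
E[min(S, T) | max(S, T) = 2] = (1 + 1 + 2) / 3 = 4/3.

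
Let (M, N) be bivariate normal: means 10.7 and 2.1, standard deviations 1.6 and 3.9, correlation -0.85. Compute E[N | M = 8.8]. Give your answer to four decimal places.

E[N | M=x] = μ_N + ρ(σ_N/σ_M)(x − μ_M) for jointly normal variables.
E[N | M=8.8] = 2.1 + (-0.85)·(3.9/1.6)·(8.8 − (10.7)) = 2.1 + (-2.0719)·(-1.9) = 6.0366.

6.0366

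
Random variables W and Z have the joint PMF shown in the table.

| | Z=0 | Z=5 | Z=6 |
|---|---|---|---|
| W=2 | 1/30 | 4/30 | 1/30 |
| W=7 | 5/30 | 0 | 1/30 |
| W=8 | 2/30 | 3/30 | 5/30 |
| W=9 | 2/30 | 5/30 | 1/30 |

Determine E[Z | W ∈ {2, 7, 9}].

63/20

P(W ∈ {2, 7, 9}) = 2/3.
Σ Z·P over the event = 0·(1/30) + 5·(4/30) + 6·(1/30) + 0·(5/30) + 6·(1/30) + 0·(2/30) + 5·(5/30) + 6·(1/30) = 21/10.
E[Z | W ∈ {2, 7, 9}] = (21/10) / (2/3) = 63/20.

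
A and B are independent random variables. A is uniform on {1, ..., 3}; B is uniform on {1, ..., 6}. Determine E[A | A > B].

8/3

Outcomes with A > B: (2,1), (3,1), (3,2), each with probability 1/18.
E[A | A > B] = (2 + 3 + 3) / 3 = 8/3.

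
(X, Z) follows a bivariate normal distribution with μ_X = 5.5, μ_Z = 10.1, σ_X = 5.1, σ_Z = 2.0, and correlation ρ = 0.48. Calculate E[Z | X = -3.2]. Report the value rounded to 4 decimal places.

8.4624

E[Z | X=x] = μ_Z + ρ(σ_Z/σ_X)(x − μ_X) for jointly normal variables.
E[Z | X=-3.2] = 10.1 + (0.48)·(2.0/5.1)·(-3.2 − (5.5)) = 10.1 + (0.188235)·(-8.7) = 8.4624.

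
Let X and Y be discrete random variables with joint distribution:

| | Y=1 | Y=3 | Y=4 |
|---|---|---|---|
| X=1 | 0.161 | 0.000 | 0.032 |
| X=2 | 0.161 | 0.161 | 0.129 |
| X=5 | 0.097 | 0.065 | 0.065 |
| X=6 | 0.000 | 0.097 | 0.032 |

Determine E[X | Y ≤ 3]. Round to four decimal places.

P(Y ≤ 3) = 0.742.
Summing X·P(X=x,Y=y) over the conditioning event gives 2.197.
E[X | Y ≤ 3] = (2.197) / (0.742) = 2.9609.

2.9609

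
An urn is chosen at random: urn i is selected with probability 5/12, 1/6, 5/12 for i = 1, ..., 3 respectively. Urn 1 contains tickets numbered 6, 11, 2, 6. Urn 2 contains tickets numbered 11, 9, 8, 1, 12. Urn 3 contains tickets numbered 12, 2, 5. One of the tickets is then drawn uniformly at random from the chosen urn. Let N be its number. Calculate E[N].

4759/720

E[N | urn 1] = (6+11+2+6)/4 = 25/4.
E[N | urn 2] = (11+9+8+1+12)/5 = 41/5.
E[N | urn 3] = (12+2+5)/3 = 19/3.
By the law of total expectation,
E[N] = (5/12)·(25/4) + (1/6)·(41/5) + (5/12)·(19/3) = 4759/720.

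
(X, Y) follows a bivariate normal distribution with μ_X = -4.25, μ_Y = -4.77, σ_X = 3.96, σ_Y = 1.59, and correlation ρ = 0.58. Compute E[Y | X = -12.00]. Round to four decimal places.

E[Y | X=x] = μ_Y + ρ(σ_Y/σ_X)(x − μ_X) for jointly normal variables.
E[Y | X=-12.00] = -4.77 + (0.58)·(1.59/3.96)·(-12.00 − (-4.25)) = -4.77 + (0.23288)·(-7.75) = -6.5748.

-6.5748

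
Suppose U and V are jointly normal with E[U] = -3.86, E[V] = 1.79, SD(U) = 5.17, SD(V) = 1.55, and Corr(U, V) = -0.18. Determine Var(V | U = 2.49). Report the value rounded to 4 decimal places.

The conditional variance in a bivariate normal is σ_V²(1 − ρ²), independent of x.
Var(V | U=2.49) = (1.55)²·(1 − (-0.18)²) = 2.4025·0.9676 = 2.3247.

2.3247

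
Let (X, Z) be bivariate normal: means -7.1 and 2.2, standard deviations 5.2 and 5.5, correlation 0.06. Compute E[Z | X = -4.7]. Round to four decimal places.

2.3523

For a bivariate normal, E[Z | X=x] = μ_Z + ρ·(σ_Z/σ_X)·(x − μ_X).
E[Z | X=-4.7] = 2.2 + (0.06)·(5.5/5.2)·(-4.7 − (-7.1)) = 2.2 + (0.063462)·(2.4) = 2.3523.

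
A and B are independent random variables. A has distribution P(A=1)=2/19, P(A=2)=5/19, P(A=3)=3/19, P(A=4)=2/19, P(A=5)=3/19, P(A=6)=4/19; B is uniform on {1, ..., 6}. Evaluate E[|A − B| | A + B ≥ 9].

45/32

P(A + B ≥ 9) = 16/57.
Summing |A−B|·P(x,y) over outcomes with A + B ≥ 9 gives 15/38.
E[|A − B| | A + B ≥ 9] = (15/38) / (16/57) = 45/32.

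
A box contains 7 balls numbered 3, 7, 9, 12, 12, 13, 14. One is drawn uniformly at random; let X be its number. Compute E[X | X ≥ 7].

P(X ≥ 7) = 6/7.
Σ over the event: 7·1/7 + 9·1/7 + 12·2/7 + 13·1/7 + 14·1/7 = 67/7.
E[X | X ≥ 7] = (67/7) / (6/7) = 67/6.

67/6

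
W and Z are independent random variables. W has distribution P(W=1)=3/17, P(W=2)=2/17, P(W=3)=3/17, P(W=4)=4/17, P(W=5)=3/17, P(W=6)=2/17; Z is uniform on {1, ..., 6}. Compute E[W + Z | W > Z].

P(W > Z) = 7/17.
Summing (W+Z)·P(x,y) over outcomes with W > Z gives 95/34.
E[W + Z | W > Z] = (95/34) / (7/17) = 95/14.

95/14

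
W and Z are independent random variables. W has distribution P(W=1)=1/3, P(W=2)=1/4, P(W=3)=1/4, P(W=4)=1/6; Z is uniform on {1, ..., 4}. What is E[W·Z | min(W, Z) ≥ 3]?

P(min(W, Z) ≥ 3) = 5/24.
Summing WZ·P(x,y) over outcomes with min(W, Z) ≥ 3 gives 119/48.
E[W·Z | min(W, Z) ≥ 3] = (119/48) / (5/24) = 119/10.

119/10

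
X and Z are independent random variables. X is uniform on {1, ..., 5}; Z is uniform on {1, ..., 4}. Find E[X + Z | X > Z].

Outcomes with X > Z: (2,1), (3,1), (3,2), (4,1), (4,2), (4,3), (5,1), (5,2), (5,3), (5,4), each with probability 1/20.
E[X + Z | X > Z] = (3 + 4 + 5 + 5 + 6 + 7 + 6 + 7 + 8 + 9) / 10 = 6.

6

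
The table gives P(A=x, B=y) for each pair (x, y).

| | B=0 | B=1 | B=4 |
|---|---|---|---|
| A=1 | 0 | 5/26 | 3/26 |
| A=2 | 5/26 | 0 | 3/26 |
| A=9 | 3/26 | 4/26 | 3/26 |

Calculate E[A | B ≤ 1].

78/17

P(B ≤ 1) = 17/26.
Σ A·P over the event = 1·(5/26) + 2·(5/26) + 9·(3/26) + 9·(4/26) = 3.
E[A | B ≤ 1] = (3) / (17/26) = 78/17.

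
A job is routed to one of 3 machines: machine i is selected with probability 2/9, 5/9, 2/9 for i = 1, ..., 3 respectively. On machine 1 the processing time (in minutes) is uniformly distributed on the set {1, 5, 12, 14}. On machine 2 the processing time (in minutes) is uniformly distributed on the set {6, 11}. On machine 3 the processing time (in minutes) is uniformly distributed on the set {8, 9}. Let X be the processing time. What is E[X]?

E[X | machine 1] = (1+5+12+14)/4 = 8.
E[X | machine 2] = (6+11)/2 = 17/2.
E[X | machine 3] = (8+9)/2 = 17/2.
E[X] = (2/9)·(8) + (5/9)·(17/2) + (2/9)·(17/2) = 151/18.

151/18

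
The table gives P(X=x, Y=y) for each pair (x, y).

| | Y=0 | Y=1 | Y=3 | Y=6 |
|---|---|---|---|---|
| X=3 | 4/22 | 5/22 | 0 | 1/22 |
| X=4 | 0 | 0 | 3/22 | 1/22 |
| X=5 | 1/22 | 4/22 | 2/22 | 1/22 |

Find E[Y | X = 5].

2

P(X = 5) = 4/11.
Σ Y·P over the event = 0·(1/22) + 1·(4/22) + 3·(2/22) + 6·(1/22) = 8/11.
E[Y | X = 5] = (8/11) / (4/11) = 2.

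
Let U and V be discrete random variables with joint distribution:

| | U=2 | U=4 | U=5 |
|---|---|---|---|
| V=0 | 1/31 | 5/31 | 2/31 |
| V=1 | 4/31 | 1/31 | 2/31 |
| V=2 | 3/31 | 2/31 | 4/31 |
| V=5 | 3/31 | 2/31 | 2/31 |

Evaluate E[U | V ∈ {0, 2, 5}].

P(V ∈ {0, 2, 5}) = 24/31.
Summing U·P(U=x,V=y) over the conditioning event gives 90/31.
E[U | V ∈ {0, 2, 5}] = (90/31) / (24/31) = 15/4.

15/4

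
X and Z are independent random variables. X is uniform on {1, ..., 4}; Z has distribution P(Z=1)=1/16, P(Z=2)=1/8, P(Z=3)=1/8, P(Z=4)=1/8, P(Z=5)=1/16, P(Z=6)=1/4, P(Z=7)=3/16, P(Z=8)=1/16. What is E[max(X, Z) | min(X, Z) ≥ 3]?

73/13

P(min(X, Z) ≥ 3) = 13/32.
Summing max(X,Z)·P(x,y) over outcomes with min(X, Z) ≥ 3 gives 73/32.
E[max(X, Z) | min(X, Z) ≥ 3] = (73/32) / (13/32) = 73/13.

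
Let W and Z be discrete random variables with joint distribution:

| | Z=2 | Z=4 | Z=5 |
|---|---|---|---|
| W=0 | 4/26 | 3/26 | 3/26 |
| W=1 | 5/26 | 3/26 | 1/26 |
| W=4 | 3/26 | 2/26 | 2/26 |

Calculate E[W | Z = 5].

3/2

P(Z = 5) = 3/13.
Summing W·P(W=x,Z=y) over the conditioning event gives 9/26.
E[W | Z = 5] = (9/26) / (3/13) = 3/2.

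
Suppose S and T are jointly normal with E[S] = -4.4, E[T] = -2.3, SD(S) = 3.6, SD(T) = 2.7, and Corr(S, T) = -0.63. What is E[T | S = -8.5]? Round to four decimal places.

For a bivariate normal, E[T | S=x] = μ_T + ρ·(σ_T/σ_S)·(x − μ_S).
E[T | S=-8.5] = -2.3 + (-0.63)·(2.7/3.6)·(-8.5 − (-4.4)) = -2.3 + (-0.4725)·(-4.1) = -0.3628.

-0.3628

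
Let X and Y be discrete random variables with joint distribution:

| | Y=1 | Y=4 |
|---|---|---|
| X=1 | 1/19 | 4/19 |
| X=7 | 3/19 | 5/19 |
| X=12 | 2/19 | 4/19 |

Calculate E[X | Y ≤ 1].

23/3

P(Y ≤ 1) = 6/19.
Σ X·P over the event = 1·(1/19) + 7·(3/19) + 12·(2/19) = 46/19.
E[X | Y ≤ 1] = (46/19) / (6/19) = 23/3.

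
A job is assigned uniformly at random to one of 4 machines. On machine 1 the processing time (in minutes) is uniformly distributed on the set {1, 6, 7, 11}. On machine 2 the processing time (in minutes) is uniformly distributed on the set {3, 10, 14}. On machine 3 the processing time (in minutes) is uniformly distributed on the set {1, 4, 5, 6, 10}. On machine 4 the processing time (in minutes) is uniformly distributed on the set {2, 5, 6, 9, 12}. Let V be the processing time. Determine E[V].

109/16

E[V | machine 1] = (1+6+7+11)/4 = 25/4.
E[V | machine 2] = (3+10+14)/3 = 9.
E[V | machine 3] = (1+4+5+6+10)/5 = 26/5.
E[V | machine 4] = (2+5+6+9+12)/5 = 34/5.
E[V] = (1/4)·(25/4) + (1/4)·(9) + (1/4)·(26/5) + (1/4)·(34/5) = 109/16.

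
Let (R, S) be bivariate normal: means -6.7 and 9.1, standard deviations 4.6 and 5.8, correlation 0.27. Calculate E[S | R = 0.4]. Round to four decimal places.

For a bivariate normal, E[S | R=x] = μ_S + ρ·(σ_S/σ_R)·(x − μ_R).
E[S | R=0.4] = 9.1 + (0.27)·(5.8/4.6)·(0.4 − (-6.7)) = 9.1 + (0.34043)·(7.1) = 11.5171.

11.5171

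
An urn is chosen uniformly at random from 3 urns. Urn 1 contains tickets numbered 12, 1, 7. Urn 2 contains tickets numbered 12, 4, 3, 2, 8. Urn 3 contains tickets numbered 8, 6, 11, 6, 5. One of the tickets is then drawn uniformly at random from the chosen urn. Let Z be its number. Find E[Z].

E[Z | urn 1] = (12+1+7)/3 = 20/3.
E[Z | urn 2] = (12+4+3+2+8)/5 = 29/5.
E[Z | urn 3] = (8+6+11+6+5)/5 = 36/5.
E[Z] = (1/3)·(20/3) + (1/3)·(29/5) + (1/3)·(36/5) = 59/9.

59/9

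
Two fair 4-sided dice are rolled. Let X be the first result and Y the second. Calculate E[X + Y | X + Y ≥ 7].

Outcomes with X + Y ≥ 7: (3,4), (4,3), (4,4), each with probability 1/16.
E[X + Y | X + Y ≥ 7] = (7 + 7 + 8) / 3 = 22/3.

22/3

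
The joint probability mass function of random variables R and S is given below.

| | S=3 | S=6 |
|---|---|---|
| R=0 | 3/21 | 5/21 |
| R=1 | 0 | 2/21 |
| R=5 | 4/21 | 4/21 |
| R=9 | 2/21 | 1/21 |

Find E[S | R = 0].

P(R = 0) = 8/21.
Σ S·P over the event = 3·(3/21) + 6·(5/21) = 13/7.
E[S | R = 0] = (13/7) / (8/21) = 39/8.

39/8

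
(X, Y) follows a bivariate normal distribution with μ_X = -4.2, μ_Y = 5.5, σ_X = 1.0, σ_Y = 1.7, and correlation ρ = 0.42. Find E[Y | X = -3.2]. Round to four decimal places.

The regression of Y on X has slope ρ·σ_Y/σ_X and passes through (μ_X, μ_Y).
E[Y | X=-3.2] = 5.5 + (0.42)·(1.7/1.0)·(-3.2 − (-4.2)) = 5.5 + (0.714)·(1) = 6.2140.

6.2140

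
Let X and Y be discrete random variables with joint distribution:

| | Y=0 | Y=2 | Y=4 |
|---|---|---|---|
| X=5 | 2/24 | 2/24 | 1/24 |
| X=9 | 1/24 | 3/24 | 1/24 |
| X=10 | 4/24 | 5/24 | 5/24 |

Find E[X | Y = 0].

P(Y = 0) = 7/24.
Σ X·P over the event = 5·(2/24) + 9·(1/24) + 10·(4/24) = 59/24.
E[X | Y = 0] = (59/24) / (7/24) = 59/7.

59/7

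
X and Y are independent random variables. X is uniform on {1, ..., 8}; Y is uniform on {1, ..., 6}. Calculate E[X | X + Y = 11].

P(X + Y = 11) = 1/12.
Summing X·P(x,y) over outcomes with X + Y = 11 gives 13/24.
E[X | X + Y = 11] = (13/24) / (1/12) = 13/2.

13/2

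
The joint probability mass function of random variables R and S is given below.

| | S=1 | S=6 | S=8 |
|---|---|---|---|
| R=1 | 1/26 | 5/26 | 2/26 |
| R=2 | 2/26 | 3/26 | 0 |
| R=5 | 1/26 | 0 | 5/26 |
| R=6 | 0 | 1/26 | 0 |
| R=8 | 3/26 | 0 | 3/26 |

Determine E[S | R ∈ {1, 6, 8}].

P(R ∈ {1, 6, 8}) = 15/26.
Σ S·P over the event = 1·(1/26) + 6·(5/26) + 8·(2/26) + 6·(1/26) + 1·(3/26) + 8·(3/26) = 40/13.
E[S | R ∈ {1, 6, 8}] = (40/13) / (15/26) = 16/3.

16/3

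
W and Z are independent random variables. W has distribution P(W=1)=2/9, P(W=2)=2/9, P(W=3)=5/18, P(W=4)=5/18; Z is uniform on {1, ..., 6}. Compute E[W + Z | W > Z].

P(W > Z) = 29/108.
Summing (W+Z)·P(x,y) over outcomes with W > Z gives 49/36.
E[W + Z | W > Z] = (49/36) / (29/108) = 147/29.

147/29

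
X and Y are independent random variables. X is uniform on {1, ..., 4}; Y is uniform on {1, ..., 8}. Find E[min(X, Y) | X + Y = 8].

5/2

Outcomes with X + Y = 8: (1,7), (2,6), (3,5), (4,4), each with probability 1/32.
E[min(X, Y) | X + Y = 8] = (1 + 2 + 3 + 4) / 4 = 5/2.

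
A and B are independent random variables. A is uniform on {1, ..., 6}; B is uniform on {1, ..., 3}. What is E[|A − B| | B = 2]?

11/6

P(B = 2) = 1/3.
Summing |A−B|·P(x,y) over outcomes with B = 2 gives 11/18.
E[|A − B| | B = 2] = (11/18) / (1/3) = 11/6.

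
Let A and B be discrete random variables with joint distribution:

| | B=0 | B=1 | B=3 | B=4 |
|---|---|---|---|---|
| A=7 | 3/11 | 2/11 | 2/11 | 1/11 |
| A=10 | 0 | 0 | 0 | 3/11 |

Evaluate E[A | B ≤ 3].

7

P(B ≤ 3) = 7/11.
Σ A·P over the event = 7·(3/11) + 7·(2/11) + 7·(2/11) = 49/11.
E[A | B ≤ 3] = (49/11) / (7/11) = 7.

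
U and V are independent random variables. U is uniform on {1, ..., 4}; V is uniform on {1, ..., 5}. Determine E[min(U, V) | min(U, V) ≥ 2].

8/3

P(min(U, V) ≥ 2) = 3/5.
Summing min(U,V)·P(x,y) over outcomes with min(U, V) ≥ 2 gives 8/5.
E[min(U, V) | min(U, V) ≥ 2] = (8/5) / (3/5) = 8/3.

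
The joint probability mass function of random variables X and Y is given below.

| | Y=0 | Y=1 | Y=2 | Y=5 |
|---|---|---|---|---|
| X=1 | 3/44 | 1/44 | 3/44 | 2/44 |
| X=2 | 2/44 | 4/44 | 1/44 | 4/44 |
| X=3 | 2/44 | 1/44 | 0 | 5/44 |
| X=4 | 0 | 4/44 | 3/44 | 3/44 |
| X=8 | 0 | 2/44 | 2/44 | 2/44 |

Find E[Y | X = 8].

P(X = 8) = 3/22.
Σ Y·P over the event = 1·(2/44) + 2·(2/44) + 5·(2/44) = 4/11.
E[Y | X = 8] = (4/11) / (3/22) = 8/3.

8/3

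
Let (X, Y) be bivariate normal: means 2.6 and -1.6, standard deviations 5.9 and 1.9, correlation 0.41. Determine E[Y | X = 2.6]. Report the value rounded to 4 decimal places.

-1.6000

For a bivariate normal, E[Y | X=x] = μ_Y + ρ·(σ_Y/σ_X)·(x − μ_X).
E[Y | X=2.6] = -1.6 + (0.41)·(1.9/5.9)·(2.6 − (2.6)) = -1.6 + (0.13203)·(0) = -1.6000.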